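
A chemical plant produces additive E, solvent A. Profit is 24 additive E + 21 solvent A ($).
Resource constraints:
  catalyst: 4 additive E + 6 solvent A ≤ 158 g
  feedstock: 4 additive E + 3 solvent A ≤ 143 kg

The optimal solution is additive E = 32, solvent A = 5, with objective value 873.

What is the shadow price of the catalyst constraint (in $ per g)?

Check each constraint at x*: catalyst 158/158 (tight); feedstock 143/143 (tight).
The binding rows give the dual system: 4·y_catalyst + 4·y_feedstock = 24 and 6·y_catalyst + 3·y_feedstock = 21.
This yields shadow prices y_catalyst = 1, y_feedstock = 5.
Shadow price of catalyst = 1.

1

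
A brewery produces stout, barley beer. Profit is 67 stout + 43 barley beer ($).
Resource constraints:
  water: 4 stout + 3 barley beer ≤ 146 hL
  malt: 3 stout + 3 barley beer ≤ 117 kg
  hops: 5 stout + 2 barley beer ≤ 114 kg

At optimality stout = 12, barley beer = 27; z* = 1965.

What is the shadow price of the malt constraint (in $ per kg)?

9

At the optimum: water uses 129 of 146 (slack = 17); malt uses 117 of 117 (binding); hops uses 114 of 114 (binding).
By complementary slackness, y = 0 for the non-binding constraint.
From A_Bᵀ y = c: 3·y_malt + 5·y_hops = 67; 3·y_malt + 2·y_hops = 43.
This yields shadow prices y_malt = 9, y_hops = 8.
Shadow price of malt = 9.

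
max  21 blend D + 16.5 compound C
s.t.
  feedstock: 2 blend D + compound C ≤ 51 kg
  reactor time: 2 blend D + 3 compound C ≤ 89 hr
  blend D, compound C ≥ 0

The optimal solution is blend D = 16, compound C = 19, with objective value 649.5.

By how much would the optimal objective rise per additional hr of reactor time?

At the optimum: feedstock uses 51 of 51 (binding); reactor time uses 89 of 89 (binding).
The binding rows give the dual system: 2·y_feedstock + 2·y_reactor time = 21 and 1·y_feedstock + 3·y_reactor time = 16.5.
→ y_feedstock = 7.5 and y_reactor time = 3.
Shadow price of reactor time = 3.

3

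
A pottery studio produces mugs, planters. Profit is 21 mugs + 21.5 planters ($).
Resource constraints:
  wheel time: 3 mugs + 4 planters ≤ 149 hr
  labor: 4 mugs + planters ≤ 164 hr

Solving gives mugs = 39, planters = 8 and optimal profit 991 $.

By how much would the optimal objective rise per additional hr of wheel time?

Both wheel time and labor are binding at x*.
From A_Bᵀ y = c: 3·y_wheel time + 4·y_labor = 21; 4·y_wheel time + 1·y_labor = 21.5.
This yields shadow prices y_wheel time = 5, y_labor = 1.5.
Shadow price of wheel time = 5.

5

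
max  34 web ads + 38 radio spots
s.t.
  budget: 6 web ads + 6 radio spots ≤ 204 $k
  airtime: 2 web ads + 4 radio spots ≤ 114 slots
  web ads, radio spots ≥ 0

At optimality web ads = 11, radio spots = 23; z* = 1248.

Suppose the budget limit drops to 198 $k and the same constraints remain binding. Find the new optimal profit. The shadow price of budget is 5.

1218

Δb = -6, so new z* = 1248 + (5)·(-6) = 1248 − 30 = 1218.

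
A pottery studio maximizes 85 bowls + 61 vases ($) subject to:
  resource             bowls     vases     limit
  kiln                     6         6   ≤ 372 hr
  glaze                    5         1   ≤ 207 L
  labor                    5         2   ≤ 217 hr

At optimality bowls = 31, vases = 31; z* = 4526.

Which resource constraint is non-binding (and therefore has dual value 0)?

glaze

kiln: 372/372 (binding)
glaze: 186/207 (slack 21)
labor: 217/217 (binding)
By complementary slackness, a constraint with positive slack has shadow price 0 → glaze.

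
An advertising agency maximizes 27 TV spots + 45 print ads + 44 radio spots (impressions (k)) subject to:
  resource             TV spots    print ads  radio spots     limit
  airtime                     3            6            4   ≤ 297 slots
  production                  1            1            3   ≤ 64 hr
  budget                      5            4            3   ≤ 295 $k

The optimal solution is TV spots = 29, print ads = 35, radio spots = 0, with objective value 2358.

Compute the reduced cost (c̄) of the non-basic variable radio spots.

At the optimum: airtime uses 297 of 297 (binding); production uses 64 of 64 (binding); budget uses 285 of 295 (slack = 10).
By complementary slackness, y = 0 for the non-binding constraint.
From A_Bᵀ y = c: 3·y_airtime + 1·y_production = 27; 6·y_airtime + 1·y_production = 45.
This yields shadow prices y_airtime = 6, y_production = 9.
Reduced cost of radio spots: c₃ − yᵀa₃ = 44 − (6·4 + 9·3) = 44 − 51 = -7.

-7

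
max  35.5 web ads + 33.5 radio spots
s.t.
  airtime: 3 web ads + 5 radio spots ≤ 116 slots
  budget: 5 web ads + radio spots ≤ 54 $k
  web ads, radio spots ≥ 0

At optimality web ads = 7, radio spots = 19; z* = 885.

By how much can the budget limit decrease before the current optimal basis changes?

Binding constraints: airtime, budget. The basis is B = [[3,5],[5,1]] with det -22.
Per unit decrease in budget, x* moves by d = (-0.2273, 0.1364).
The basis stays optimal until web ads reaches 0; allowable decrease = 30.8 $k.

30.8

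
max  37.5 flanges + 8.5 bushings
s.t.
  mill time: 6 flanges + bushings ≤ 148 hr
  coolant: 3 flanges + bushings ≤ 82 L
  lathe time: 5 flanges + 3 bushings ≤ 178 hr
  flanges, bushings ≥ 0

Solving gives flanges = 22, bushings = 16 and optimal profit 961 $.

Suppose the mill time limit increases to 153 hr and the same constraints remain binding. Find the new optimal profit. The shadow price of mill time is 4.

Δb = 5, so new z* = 961 + (4)·(5) = 961 + 20 = 981.

981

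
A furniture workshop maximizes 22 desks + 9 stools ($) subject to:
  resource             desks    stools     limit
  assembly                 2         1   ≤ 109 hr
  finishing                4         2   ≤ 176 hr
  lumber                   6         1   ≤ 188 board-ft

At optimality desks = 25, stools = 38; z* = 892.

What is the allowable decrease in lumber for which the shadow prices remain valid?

100

Binding constraints: finishing, lumber. The basis is B = [[4,2],[6,1]] with det -8.
Per unit decrease in lumber, x* moves by d = (-0.25, 0.5).
The basis stays optimal until desks reaches 0; allowable decrease = 100 board-ft.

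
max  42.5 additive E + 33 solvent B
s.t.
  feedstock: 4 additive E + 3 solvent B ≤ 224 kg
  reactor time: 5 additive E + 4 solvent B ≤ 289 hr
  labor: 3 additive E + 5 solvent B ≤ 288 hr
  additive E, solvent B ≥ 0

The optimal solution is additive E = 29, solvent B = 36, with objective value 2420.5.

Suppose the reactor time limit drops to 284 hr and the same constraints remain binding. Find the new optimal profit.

Check each constraint at x*: feedstock 224/224 (tight); reactor time 289/289 (tight); labor 267/288 (slack 21).
By complementary slackness, y = 0 for the non-binding constraint.
Dual feasibility on the basic columns requires 4·y_feedstock + 5·y_reactor time = 42.5, 3·y_feedstock + 4·y_reactor time = 33.
→ y_feedstock = 5 and y_reactor time = 4.5.
Δz = y_reactor time·Δb = 4.5 × (-5) = -22.5, so new z* = 2420.5 − 22.5 = 2398.

2398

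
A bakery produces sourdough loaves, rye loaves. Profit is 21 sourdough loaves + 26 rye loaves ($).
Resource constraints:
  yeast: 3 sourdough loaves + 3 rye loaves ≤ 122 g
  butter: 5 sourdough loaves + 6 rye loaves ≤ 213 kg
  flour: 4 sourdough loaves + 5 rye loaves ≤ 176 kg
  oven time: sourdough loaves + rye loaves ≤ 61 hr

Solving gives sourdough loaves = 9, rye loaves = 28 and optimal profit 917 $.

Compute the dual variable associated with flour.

4

Binding: butter and flour. Non-binding: yeast (11 unused), oven time (24 unused).
By complementary slackness, y = 0 for the non-binding constraints.
Dual feasibility on the basic columns requires 5·y_butter + 4·y_flour = 21, 6·y_butter + 5·y_flour = 26.
This yields shadow prices y_butter = 1, y_flour = 4.
Shadow price of flour = 4.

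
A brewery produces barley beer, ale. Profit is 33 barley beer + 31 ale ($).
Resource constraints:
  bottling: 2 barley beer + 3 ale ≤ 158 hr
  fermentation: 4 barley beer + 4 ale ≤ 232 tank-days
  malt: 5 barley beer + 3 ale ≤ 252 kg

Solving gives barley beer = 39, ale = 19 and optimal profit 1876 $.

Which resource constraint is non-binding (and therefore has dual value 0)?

bottling

bottling: 135/158 (slack 23)
fermentation: 232/232 (binding)
malt: 252/252 (binding)
By complementary slackness, a constraint with positive slack has shadow price 0 → bottling.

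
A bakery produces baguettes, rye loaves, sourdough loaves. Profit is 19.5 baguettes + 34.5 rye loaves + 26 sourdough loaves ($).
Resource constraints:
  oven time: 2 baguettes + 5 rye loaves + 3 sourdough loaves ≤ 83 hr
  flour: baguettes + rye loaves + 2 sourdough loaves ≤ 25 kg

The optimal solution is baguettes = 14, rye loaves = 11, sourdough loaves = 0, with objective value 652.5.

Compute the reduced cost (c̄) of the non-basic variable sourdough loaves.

At the optimum: oven time uses 83 of 83 (binding); flour uses 25 of 25 (binding).
Dual feasibility on the basic columns requires 2·y_oven time + 1·y_flour = 19.5, 5·y_oven time + 1·y_flour = 34.5.
→ y_oven time = 5 and y_flour = 9.5.
Reduced cost of sourdough loaves: c₃ − yᵀa₃ = 26 − (5·3 + 9.5·2) = 26 − 34 = -8.

-8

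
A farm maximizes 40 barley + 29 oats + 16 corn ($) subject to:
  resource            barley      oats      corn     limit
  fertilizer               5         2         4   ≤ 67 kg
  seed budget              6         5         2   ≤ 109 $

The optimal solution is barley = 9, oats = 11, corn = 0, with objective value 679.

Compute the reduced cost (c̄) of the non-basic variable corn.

Both fertilizer and seed budget are binding at x*.
The binding rows give the dual system: 5·y_fertilizer + 6·y_seed budget = 40 and 2·y_fertilizer + 5·y_seed budget = 29.
→ y_fertilizer = 2 and y_seed budget = 5.
Reduced cost of corn: c₃ − yᵀa₃ = 16 − (2·4 + 5·2) = 16 − 18 = -2.

-2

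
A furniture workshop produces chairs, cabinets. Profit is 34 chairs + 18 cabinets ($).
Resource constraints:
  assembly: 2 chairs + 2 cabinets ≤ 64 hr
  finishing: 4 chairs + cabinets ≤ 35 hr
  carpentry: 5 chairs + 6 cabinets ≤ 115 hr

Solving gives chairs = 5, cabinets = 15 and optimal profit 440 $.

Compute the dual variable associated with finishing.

Check each constraint at x*: assembly 40/64 (slack 24); finishing 35/35 (tight); carpentry 115/115 (tight).
Slack constraints have shadow price 0 (complementary slackness).
From A_Bᵀ y = c: 4·y_finishing + 5·y_carpentry = 34; 1·y_finishing + 6·y_carpentry = 18.
Solving: y_finishing = 6, y_carpentry = 2.
Shadow price of finishing = 6.

6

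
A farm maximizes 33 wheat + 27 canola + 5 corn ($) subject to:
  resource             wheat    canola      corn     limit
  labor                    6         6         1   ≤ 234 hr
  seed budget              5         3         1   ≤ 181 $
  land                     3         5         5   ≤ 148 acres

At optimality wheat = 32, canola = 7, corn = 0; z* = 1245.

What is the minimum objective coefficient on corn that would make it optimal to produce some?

At the optimum: labor uses 234 of 234 (binding); seed budget uses 181 of 181 (binding); land uses 131 of 148 (slack = 17).
Slack constraints have shadow price 0 (complementary slackness).
From A_Bᵀ y = c: 6·y_labor + 5·y_seed budget = 33; 6·y_labor + 3·y_seed budget = 27.
This yields shadow prices y_labor = 3, y_seed budget = 3.
corn enters the basis when its profit ≥ yᵀa₃ = 3·1 + 3·1 = 6.

6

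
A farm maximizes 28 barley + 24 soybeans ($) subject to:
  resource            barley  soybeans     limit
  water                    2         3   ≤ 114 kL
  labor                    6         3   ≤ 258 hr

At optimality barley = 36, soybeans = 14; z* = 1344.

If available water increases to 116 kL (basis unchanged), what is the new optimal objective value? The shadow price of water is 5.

1354

Δb = 2, so new z* = 1344 + (5)·(2) = 1344 + 10 = 1354.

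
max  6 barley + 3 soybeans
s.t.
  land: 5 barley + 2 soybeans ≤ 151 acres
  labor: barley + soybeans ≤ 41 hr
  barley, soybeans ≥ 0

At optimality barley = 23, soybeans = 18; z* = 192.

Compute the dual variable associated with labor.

Both land and labor are binding at x*.
Dual feasibility on the basic columns requires 5·y_land + 1·y_labor = 6, 2·y_land + 1·y_labor = 3.
This yields shadow prices y_land = 1, y_labor = 1.
Shadow price of labor = 1.

1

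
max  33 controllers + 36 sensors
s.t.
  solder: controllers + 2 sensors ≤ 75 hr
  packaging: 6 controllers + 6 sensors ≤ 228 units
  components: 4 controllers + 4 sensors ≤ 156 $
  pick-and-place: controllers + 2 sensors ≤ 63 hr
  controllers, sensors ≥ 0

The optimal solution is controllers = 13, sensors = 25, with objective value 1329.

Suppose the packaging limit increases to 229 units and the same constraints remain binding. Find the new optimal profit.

Binding: packaging and pick-and-place. Non-binding: solder (12 unused), components (4 unused).
Since solder, components are not tight, their duals are 0.
Dual feasibility on the basic columns requires 6·y_packaging + 1·y_pick-and-place = 33, 6·y_packaging + 2·y_pick-and-place = 36.
Solving: y_packaging = 5, y_pick-and-place = 3.
Δz = y_packaging·Δb = 5 × (1) = 5, so new z* = 1329 + 5 = 1334.

1334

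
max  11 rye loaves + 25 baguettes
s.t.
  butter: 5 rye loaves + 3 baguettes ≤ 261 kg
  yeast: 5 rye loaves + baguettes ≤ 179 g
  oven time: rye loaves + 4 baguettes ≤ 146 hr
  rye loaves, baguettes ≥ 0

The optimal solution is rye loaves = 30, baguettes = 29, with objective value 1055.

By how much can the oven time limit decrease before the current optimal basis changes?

110.2

Binding constraints: yeast, oven time. The basis is B = [[5,1],[1,4]] with det 19.
Per unit decrease in oven time, x* moves by d = (0.0526, -0.2632).
The basis stays optimal until baguettes reaches 0; allowable decrease = 110.2 hr.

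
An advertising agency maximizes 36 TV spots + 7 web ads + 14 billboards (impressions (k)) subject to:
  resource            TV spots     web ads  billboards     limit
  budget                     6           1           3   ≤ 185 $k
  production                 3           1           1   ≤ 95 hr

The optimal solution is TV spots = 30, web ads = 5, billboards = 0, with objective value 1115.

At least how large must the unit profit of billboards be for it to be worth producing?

17

Check each constraint at x*: budget 185/185 (tight); production 95/95 (tight).
Dual feasibility on the basic columns requires 6·y_budget + 3·y_production = 36, 1·y_budget + 1·y_production = 7.
This yields shadow prices y_budget = 5, y_production = 2.
billboards enters the basis when its profit ≥ yᵀa₃ = 5·3 + 2·1 = 17.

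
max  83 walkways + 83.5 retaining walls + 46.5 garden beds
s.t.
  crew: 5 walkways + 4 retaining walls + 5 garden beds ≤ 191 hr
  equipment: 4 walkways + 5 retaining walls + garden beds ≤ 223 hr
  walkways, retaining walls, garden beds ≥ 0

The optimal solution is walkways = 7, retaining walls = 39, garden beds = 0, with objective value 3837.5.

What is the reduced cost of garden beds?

At the optimum: crew uses 191 of 191 (binding); equipment uses 223 of 223 (binding).
From A_Bᵀ y = c: 5·y_crew + 4·y_equipment = 83; 4·y_crew + 5·y_equipment = 83.5.
Solving: y_crew = 9, y_equipment = 9.5.
Reduced cost of garden beds: c₃ − yᵀa₃ = 46.5 − (9·5 + 9.5·1) = 46.5 − 54.5 = -8.

-8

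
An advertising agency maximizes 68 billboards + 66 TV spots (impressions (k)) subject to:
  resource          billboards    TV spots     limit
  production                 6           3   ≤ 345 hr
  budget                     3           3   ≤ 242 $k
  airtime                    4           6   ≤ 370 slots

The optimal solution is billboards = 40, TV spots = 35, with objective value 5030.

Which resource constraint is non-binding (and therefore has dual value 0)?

production: 345/345 (binding)
budget: 225/242 (slack 17)
airtime: 370/370 (binding)
By complementary slackness, a constraint with positive slack has shadow price 0 → budget.

budget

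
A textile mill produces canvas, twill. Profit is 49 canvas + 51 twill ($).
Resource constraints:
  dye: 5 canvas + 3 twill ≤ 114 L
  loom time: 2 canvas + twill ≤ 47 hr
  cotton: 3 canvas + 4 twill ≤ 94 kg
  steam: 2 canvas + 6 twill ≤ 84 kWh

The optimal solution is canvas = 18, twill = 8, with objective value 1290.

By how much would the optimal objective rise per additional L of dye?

Check each constraint at x*: dye 114/114 (tight); loom time 44/47 (slack 3); cotton 86/94 (slack 8); steam 84/84 (tight).
Since loom time, cotton are not tight, their duals are 0.
The binding rows give the dual system: 5·y_dye + 2·y_steam = 49 and 3·y_dye + 6·y_steam = 51.
Solving: y_dye = 8, y_steam = 4.5.
Shadow price of dye = 8.

8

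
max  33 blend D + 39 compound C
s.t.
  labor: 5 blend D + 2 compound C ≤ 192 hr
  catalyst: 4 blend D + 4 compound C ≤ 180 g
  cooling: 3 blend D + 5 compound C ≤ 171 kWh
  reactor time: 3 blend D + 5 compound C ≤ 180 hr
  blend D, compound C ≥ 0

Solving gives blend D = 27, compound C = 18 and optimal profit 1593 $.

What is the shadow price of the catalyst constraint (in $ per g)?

At the optimum: labor uses 171 of 192 (slack = 21); catalyst uses 180 of 180 (binding); cooling uses 171 of 171 (binding); reactor time uses 171 of 180 (slack = 9).
By complementary slackness, y = 0 for the non-binding constraints.
The binding rows give the dual system: 4·y_catalyst + 3·y_cooling = 33 and 4·y_catalyst + 5·y_cooling = 39.
This yields shadow prices y_catalyst = 6, y_cooling = 3.
Shadow price of catalyst = 6.

6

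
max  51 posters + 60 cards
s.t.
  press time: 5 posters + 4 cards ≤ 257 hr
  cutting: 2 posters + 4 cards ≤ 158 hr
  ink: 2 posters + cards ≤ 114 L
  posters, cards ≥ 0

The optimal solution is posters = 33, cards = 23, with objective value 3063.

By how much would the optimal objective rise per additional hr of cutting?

At the optimum: press time uses 257 of 257 (binding); cutting uses 158 of 158 (binding); ink uses 89 of 114 (slack = 25).
Since ink is not tight, its dual is 0.
Dual feasibility on the basic columns requires 5·y_press time + 2·y_cutting = 51, 4·y_press time + 4·y_cutting = 60.
This yields shadow prices y_press time = 7, y_cutting = 8.
Shadow price of cutting = 8.

8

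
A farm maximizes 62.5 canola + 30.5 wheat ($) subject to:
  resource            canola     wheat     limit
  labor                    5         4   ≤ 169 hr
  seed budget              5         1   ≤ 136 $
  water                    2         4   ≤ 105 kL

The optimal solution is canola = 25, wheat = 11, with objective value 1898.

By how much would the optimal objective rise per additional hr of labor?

6

Check each constraint at x*: labor 169/169 (tight); seed budget 136/136 (tight); water 94/105 (slack 11).
By complementary slackness, y = 0 for the non-binding constraint.
From A_Bᵀ y = c: 5·y_labor + 5·y_seed budget = 62.5; 4·y_labor + 1·y_seed budget = 30.5.
Solving: y_labor = 6, y_seed budget = 6.5.
Shadow price of labor = 6.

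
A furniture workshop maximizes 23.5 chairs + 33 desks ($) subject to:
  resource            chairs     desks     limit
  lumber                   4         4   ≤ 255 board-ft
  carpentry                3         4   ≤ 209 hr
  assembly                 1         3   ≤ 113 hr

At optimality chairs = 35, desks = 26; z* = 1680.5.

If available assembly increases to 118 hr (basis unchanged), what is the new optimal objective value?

Binding: carpentry and assembly. Non-binding: lumber (11 unused).
By complementary slackness, y = 0 for the non-binding constraint.
The binding rows give the dual system: 3·y_carpentry + 1·y_assembly = 23.5 and 4·y_carpentry + 3·y_assembly = 33.
This yields shadow prices y_carpentry = 7.5, y_assembly = 1.
Δz = y_assembly·Δb = 1 × (5) = 5, so new z* = 1680.5 + 5 = 1685.5.

1685.5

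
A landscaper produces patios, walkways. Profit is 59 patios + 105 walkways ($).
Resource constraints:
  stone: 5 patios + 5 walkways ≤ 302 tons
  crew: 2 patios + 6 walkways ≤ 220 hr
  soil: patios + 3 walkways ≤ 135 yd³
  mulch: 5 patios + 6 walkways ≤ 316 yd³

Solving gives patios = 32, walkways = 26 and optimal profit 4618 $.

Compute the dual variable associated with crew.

9.5

At the optimum: stone uses 290 of 302 (slack = 12); crew uses 220 of 220 (binding); soil uses 110 of 135 (slack = 25); mulch uses 316 of 316 (binding).
Slack constraints have shadow price 0 (complementary slackness).
From A_Bᵀ y = c: 2·y_crew + 5·y_mulch = 59; 6·y_crew + 6·y_mulch = 105.
→ y_crew = 9.5 and y_mulch = 8.
Shadow price of crew = 9.5.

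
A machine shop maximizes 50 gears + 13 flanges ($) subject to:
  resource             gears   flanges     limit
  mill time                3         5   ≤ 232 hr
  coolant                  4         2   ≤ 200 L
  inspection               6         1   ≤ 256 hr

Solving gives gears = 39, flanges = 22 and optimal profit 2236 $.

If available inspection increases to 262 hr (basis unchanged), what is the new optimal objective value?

2272

At the optimum: mill time uses 227 of 232 (slack = 5); coolant uses 200 of 200 (binding); inspection uses 256 of 256 (binding).
Slack constraints have shadow price 0 (complementary slackness).
Dual feasibility on the basic columns requires 4·y_coolant + 6·y_inspection = 50, 2·y_coolant + 1·y_inspection = 13.
This yields shadow prices y_coolant = 3.5, y_inspection = 6.
Δz = y_inspection·Δb = 6 × (6) = 36, so new z* = 2236 + 36 = 2272.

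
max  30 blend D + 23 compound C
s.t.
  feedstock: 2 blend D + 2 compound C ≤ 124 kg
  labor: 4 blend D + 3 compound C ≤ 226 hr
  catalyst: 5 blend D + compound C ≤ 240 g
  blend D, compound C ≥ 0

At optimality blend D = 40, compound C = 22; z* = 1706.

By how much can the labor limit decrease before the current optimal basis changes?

Binding constraints: feedstock, labor. The basis is B = [[2,2],[4,3]] with det -2.
Per unit decrease in labor, x* moves by d = (-1, 1).
The basis stays optimal until blend D reaches 0; allowable decrease = 40 hr.

40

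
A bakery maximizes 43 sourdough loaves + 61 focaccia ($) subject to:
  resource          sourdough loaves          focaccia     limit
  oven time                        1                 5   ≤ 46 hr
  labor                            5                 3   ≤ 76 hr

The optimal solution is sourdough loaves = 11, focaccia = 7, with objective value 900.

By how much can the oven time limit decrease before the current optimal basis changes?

30.8

Binding constraints: oven time, labor. The basis is B = [[1,5],[5,3]] with det -22.
Per unit decrease in oven time, x* moves by d = (0.1364, -0.2273).
The basis stays optimal until focaccia reaches 0; allowable decrease = 30.8 hr.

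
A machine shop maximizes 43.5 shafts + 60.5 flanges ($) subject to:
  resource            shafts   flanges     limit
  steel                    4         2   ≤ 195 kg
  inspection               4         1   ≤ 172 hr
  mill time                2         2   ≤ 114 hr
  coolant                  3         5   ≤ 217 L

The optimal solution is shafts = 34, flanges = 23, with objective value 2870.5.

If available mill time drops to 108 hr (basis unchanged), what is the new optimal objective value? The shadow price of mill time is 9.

2816.5

Δb = -6, so new z* = 2870.5 + (9)·(-6) = 2870.5 − 54 = 2816.5.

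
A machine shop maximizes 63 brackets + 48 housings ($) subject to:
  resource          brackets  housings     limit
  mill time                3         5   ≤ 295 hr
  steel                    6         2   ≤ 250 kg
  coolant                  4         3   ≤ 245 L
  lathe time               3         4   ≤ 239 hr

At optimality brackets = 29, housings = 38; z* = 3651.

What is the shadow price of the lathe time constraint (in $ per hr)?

Binding: steel and lathe time. Non-binding: mill time (18 unused), coolant (15 unused).
By complementary slackness, y = 0 for the non-binding constraints.
The binding rows give the dual system: 6·y_steel + 3·y_lathe time = 63 and 2·y_steel + 4·y_lathe time = 48.
Solving: y_steel = 6, y_lathe time = 9.
Shadow price of lathe time = 9.

9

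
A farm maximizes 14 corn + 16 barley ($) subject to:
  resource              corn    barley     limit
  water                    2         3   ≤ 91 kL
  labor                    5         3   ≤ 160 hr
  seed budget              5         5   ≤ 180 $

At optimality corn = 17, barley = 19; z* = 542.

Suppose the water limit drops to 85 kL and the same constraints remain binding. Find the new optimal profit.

530

Binding: water and seed budget. Non-binding: labor (18 unused).
By complementary slackness, y = 0 for the non-binding constraint.
From A_Bᵀ y = c: 2·y_water + 5·y_seed budget = 14; 3·y_water + 5·y_seed budget = 16.
Solving: y_water = 2, y_seed budget = 2.
Δz = y_water·Δb = 2 × (-6) = -12, so new z* = 542 − 12 = 530.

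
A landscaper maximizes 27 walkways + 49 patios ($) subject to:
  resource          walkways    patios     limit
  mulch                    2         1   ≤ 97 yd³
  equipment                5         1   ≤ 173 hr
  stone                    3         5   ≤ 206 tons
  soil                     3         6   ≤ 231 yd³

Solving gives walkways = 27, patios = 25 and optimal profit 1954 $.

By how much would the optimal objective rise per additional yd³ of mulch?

0

Binding: stone and soil. Non-binding: mulch (18 unused), equipment (13 unused).
Since mulch, equipment are not tight, their duals are 0.
Dual feasibility on the basic columns requires 3·y_stone + 3·y_soil = 27, 5·y_stone + 6·y_soil = 49.
→ y_stone = 5 and y_soil = 4.
Shadow price of mulch = 0.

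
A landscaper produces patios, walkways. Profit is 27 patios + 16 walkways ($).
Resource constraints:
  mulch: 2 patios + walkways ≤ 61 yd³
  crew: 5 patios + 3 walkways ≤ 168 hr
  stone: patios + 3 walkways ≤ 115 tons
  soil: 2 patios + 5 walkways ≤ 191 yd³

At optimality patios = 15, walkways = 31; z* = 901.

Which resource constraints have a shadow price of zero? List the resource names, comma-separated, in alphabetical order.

mulch: 61/61 (binding)
crew: 168/168 (binding)
stone: 108/115 (slack 7)
soil: 185/191 (slack 6)
By complementary slackness, a constraint with positive slack has shadow price 0 → soil, stone.

soil, stone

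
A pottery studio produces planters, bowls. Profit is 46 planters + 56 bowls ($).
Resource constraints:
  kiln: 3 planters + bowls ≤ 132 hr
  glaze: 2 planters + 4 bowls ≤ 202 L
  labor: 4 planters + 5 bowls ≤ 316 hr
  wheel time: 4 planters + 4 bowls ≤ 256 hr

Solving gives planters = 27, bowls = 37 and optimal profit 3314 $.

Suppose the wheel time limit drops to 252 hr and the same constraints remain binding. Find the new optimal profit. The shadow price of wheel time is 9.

3278

Δb = -4, so new z* = 3314 + (9)·(-4) = 3314 − 36 = 3278.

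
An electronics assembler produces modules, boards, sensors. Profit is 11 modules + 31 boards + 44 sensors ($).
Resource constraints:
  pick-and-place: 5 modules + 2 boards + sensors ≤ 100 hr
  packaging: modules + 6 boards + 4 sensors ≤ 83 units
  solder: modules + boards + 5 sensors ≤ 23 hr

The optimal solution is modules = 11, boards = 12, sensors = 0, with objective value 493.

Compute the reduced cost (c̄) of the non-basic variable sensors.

-7

At the optimum: pick-and-place uses 79 of 100 (slack = 21); packaging uses 83 of 83 (binding); solder uses 23 of 23 (binding).
Since pick-and-place is not tight, its dual is 0.
From A_Bᵀ y = c: 1·y_packaging + 1·y_solder = 11; 6·y_packaging + 1·y_solder = 31.
This yields shadow prices y_packaging = 4, y_solder = 7.
Reduced cost of sensors: c₃ − yᵀa₃ = 44 − (4·4 + 7·5) = 44 − 51 = -7.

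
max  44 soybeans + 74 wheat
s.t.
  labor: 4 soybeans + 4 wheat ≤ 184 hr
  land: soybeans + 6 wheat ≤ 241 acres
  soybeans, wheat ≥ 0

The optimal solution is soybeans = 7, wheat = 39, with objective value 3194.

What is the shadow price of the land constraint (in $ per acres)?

Check each constraint at x*: labor 184/184 (tight); land 241/241 (tight).
From A_Bᵀ y = c: 4·y_labor + 1·y_land = 44; 4·y_labor + 6·y_land = 74.
Solving: y_labor = 9.5, y_land = 6.
Shadow price of land = 6.

6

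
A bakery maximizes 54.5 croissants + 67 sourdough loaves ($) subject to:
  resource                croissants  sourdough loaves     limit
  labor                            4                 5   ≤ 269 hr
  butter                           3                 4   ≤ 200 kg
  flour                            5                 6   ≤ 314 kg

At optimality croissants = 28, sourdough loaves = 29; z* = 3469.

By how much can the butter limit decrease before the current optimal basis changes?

11.6

Binding constraints: butter, flour. The basis is B = [[3,4],[5,6]] with det -2.
Per unit decrease in butter, x* moves by d = (3, -2.5).
The basis stays optimal until sourdough loaves reaches 0; allowable decrease = 11.6 kg.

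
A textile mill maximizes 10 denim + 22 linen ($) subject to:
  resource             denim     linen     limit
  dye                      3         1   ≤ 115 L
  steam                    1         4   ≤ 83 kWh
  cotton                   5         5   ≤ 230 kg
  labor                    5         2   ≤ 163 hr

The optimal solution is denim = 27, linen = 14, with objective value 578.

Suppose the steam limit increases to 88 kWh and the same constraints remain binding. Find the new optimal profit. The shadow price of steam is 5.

Δb = 5, so new z* = 578 + (5)·(5) = 578 + 25 = 603.

603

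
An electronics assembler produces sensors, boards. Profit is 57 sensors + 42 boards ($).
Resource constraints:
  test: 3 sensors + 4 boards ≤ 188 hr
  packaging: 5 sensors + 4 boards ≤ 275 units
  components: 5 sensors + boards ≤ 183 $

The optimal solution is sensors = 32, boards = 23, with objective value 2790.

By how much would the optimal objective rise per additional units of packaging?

0

Binding: test and components. Non-binding: packaging (23 unused).
Since packaging is not tight, its dual is 0.
Dual feasibility on the basic columns requires 3·y_test + 5·y_components = 57, 4·y_test + 1·y_components = 42.
Solving: y_test = 9, y_components = 6.
Shadow price of packaging = 0.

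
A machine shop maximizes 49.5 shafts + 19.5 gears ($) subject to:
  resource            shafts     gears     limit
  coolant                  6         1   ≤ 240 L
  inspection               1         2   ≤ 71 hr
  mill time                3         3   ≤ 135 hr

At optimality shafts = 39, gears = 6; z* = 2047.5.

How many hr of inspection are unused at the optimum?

inspection used = 1·39 + 2·6 = 51; slack = 71 − 51 = 20.

20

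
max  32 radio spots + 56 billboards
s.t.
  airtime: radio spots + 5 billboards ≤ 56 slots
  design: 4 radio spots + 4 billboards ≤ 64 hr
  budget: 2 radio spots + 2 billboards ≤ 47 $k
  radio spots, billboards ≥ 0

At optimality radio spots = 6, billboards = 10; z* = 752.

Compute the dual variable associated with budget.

At the optimum: airtime uses 56 of 56 (binding); design uses 64 of 64 (binding); budget uses 32 of 47 (slack = 15).
Since budget is not tight, its dual is 0.
From A_Bᵀ y = c: 1·y_airtime + 4·y_design = 32; 5·y_airtime + 4·y_design = 56.
Solving: y_airtime = 6, y_design = 6.5.
Shadow price of budget = 0.

0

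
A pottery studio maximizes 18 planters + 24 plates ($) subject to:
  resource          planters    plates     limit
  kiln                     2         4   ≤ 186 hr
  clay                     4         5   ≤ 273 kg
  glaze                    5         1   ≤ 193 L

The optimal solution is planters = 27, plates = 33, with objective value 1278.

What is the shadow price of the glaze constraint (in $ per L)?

Check each constraint at x*: kiln 186/186 (tight); clay 273/273 (tight); glaze 168/193 (slack 25).
Slack constraints have shadow price 0 (complementary slackness).
Dual feasibility on the basic columns requires 2·y_kiln + 4·y_clay = 18, 4·y_kiln + 5·y_clay = 24.
This yields shadow prices y_kiln = 1, y_clay = 4.
Shadow price of glaze = 0.

0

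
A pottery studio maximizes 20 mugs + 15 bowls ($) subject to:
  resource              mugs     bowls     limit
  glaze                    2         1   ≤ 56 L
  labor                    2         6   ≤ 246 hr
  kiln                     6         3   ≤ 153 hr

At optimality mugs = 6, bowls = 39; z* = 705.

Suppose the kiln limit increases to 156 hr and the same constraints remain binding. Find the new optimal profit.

At the optimum: glaze uses 51 of 56 (slack = 5); labor uses 246 of 246 (binding); kiln uses 153 of 153 (binding).
Since glaze is not tight, its dual is 0.
The binding rows give the dual system: 2·y_labor + 6·y_kiln = 20 and 6·y_labor + 3·y_kiln = 15.
Solving: y_labor = 1, y_kiln = 3.
Δz = y_kiln·Δb = 3 × (3) = 9, so new z* = 705 + 9 = 714.

714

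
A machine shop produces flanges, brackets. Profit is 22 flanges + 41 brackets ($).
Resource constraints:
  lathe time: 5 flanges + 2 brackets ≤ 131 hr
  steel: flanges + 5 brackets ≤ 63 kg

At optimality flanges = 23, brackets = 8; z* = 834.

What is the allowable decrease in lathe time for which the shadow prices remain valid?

105.8

Binding constraints: lathe time, steel. The basis is B = [[5,2],[1,5]] with det 23.
Per unit decrease in lathe time, x* moves by d = (-0.2174, 0.0435).
The basis stays optimal until flanges reaches 0; allowable decrease = 105.8 hr.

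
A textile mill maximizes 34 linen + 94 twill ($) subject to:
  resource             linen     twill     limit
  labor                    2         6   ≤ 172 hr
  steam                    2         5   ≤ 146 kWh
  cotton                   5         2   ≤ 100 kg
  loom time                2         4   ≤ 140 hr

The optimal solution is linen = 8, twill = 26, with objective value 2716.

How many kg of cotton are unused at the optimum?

cotton used = 5·8 + 2·26 = 92; slack = 100 − 92 = 8.

8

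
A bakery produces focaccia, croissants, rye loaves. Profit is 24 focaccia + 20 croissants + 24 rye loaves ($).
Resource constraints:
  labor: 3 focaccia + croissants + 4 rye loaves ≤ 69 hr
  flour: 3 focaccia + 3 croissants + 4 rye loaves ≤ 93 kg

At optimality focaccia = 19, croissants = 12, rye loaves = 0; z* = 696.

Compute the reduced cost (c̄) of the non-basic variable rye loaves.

Check each constraint at x*: labor 69/69 (tight); flour 93/93 (tight).
From A_Bᵀ y = c: 3·y_labor + 3·y_flour = 24; 1·y_labor + 3·y_flour = 20.
Solving: y_labor = 2, y_flour = 6.
Reduced cost of rye loaves: c₃ − yᵀa₃ = 24 − (2·4 + 6·4) = 24 − 32 = -8.

-8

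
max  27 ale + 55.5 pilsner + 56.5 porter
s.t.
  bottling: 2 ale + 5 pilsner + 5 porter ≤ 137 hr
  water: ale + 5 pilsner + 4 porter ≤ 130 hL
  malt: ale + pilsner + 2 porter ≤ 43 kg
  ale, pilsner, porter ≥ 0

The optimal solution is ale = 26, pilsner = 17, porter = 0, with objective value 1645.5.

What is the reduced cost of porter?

At the optimum: bottling uses 137 of 137 (binding); water uses 111 of 130 (slack = 19); malt uses 43 of 43 (binding).
By complementary slackness, y = 0 for the non-binding constraint.
Dual feasibility on the basic columns requires 2·y_bottling + 1·y_malt = 27, 5·y_bottling + 1·y_malt = 55.5.
→ y_bottling = 9.5 and y_malt = 8.
Reduced cost of porter: c₃ − yᵀa₃ = 56.5 − (9.5·5 + 8·2) = 56.5 − 63.5 = -7.

-7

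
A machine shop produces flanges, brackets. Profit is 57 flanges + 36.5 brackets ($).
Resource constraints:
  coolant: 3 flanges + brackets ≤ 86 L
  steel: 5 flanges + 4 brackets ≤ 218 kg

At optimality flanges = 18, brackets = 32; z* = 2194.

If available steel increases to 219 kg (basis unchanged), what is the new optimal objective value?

2201.5

Check each constraint at x*: coolant 86/86 (tight); steel 218/218 (tight).
Dual feasibility on the basic columns requires 3·y_coolant + 5·y_steel = 57, 1·y_coolant + 4·y_steel = 36.5.
→ y_coolant = 6.5 and y_steel = 7.5.
Δz = y_steel·Δb = 7.5 × (1) = 7.5, so new z* = 2194 + 7.5 = 2201.5.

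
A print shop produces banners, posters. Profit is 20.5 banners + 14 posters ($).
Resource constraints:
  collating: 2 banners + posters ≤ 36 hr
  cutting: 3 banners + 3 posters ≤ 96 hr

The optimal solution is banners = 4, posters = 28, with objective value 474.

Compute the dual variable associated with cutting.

Check each constraint at x*: collating 36/36 (tight); cutting 96/96 (tight).
The binding rows give the dual system: 2·y_collating + 3·y_cutting = 20.5 and 1·y_collating + 3·y_cutting = 14.
→ y_collating = 6.5 and y_cutting = 2.5.
Shadow price of cutting = 2.5.

2.5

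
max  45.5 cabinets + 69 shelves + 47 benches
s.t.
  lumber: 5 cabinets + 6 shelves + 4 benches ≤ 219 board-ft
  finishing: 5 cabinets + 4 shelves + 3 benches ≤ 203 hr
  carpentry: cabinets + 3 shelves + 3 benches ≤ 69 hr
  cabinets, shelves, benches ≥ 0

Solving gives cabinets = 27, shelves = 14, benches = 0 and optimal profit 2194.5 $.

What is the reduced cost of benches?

Binding: lumber and carpentry. Non-binding: finishing (12 unused).
Slack constraints have shadow price 0 (complementary slackness).
From A_Bᵀ y = c: 5·y_lumber + 1·y_carpentry = 45.5; 6·y_lumber + 3·y_carpentry = 69.
Solving: y_lumber = 7.5, y_carpentry = 8.
Reduced cost of benches: c₃ − yᵀa₃ = 47 − (7.5·4 + 8·3) = 47 − 54 = -7.

-7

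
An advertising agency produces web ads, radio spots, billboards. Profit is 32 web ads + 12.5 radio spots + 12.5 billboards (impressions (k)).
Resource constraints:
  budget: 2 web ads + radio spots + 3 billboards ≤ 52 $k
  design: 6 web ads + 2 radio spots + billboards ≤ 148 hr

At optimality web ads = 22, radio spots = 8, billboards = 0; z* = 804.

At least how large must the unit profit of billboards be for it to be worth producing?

Both budget and design are binding at x*.
The binding rows give the dual system: 2·y_budget + 6·y_design = 32 and 1·y_budget + 2·y_design = 12.5.
This yields shadow prices y_budget = 5.5, y_design = 3.5.
billboards enters the basis when its profit ≥ yᵀa₃ = 5.5·3 + 3.5·1 = 20.

20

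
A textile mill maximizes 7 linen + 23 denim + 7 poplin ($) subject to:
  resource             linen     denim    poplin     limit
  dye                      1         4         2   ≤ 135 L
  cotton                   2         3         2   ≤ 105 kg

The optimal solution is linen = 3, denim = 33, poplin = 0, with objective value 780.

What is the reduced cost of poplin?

Check each constraint at x*: dye 135/135 (tight); cotton 105/105 (tight).
The binding rows give the dual system: 1·y_dye + 2·y_cotton = 7 and 4·y_dye + 3·y_cotton = 23.
This yields shadow prices y_dye = 5, y_cotton = 1.
Reduced cost of poplin: c₃ − yᵀa₃ = 7 − (5·2 + 1·2) = 7 − 12 = -5.

-5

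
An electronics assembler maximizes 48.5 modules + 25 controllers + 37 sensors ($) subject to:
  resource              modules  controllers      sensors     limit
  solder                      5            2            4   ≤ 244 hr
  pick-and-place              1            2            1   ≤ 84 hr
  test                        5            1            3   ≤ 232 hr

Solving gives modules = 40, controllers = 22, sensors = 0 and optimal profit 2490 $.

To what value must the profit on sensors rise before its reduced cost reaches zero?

Binding: solder and pick-and-place. Non-binding: test (10 unused).
Since test is not tight, its dual is 0.
The binding rows give the dual system: 5·y_solder + 1·y_pick-and-place = 48.5 and 2·y_solder + 2·y_pick-and-place = 25.
→ y_solder = 9 and y_pick-and-place = 3.5.
sensors enters the basis when its profit ≥ yᵀa₃ = 9·4 + 3.5·1 = 39.5.

39.5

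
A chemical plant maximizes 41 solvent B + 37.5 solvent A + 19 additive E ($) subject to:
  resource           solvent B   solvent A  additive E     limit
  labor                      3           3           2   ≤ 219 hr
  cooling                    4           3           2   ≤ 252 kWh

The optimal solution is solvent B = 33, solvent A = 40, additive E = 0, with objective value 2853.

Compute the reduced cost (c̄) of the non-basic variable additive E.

-6

At the optimum: labor uses 219 of 219 (binding); cooling uses 252 of 252 (binding).
The binding rows give the dual system: 3·y_labor + 4·y_cooling = 41 and 3·y_labor + 3·y_cooling = 37.5.
Solving: y_labor = 9, y_cooling = 3.5.
Reduced cost of additive E: c₃ − yᵀa₃ = 19 − (9·2 + 3.5·2) = 19 − 25 = -6.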